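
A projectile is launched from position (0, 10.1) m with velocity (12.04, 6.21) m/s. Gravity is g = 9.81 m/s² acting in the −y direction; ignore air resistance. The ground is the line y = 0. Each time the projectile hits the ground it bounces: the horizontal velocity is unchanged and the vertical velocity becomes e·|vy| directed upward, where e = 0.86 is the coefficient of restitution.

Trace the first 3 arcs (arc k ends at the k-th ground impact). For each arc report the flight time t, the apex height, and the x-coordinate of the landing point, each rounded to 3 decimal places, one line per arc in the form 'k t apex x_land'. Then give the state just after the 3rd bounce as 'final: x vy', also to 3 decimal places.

Arc 1: start y=10.100, vy=6.210 → t=2.201, apex=12.066, x_land=26.505, impact vy=-15.386
  bounce: vy ← 0.86·15.386 = 13.232
Arc 2: start y=0.000, vy=13.232 → t=2.698, apex=8.924, x_land=58.985, impact vy=-13.232
  bounce: vy ← 0.86·13.232 = 11.379
Arc 3: start y=0.000, vy=11.379 → t=2.320, apex=6.600, x_land=86.917, impact vy=-11.379
  bounce: vy ← 0.86·11.379 = 9.786

1 2.201 12.066 26.505
2 2.698 8.924 58.985
3 2.320 6.600 86.917
final: 86.917 9.786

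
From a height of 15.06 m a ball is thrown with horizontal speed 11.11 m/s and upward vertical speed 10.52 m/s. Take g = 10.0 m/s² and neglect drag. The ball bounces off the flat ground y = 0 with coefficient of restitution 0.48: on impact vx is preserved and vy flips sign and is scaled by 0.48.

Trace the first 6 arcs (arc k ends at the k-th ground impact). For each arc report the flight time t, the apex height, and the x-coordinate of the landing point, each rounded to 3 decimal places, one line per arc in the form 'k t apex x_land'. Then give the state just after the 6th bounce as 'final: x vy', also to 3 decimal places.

Arc 1: start y=15.060, vy=10.520 → t=3.081, apex=20.594, x_land=34.235, impact vy=-20.295
  bounce: vy ← 0.48·20.295 = 9.741
Arc 2: start y=0.000, vy=9.741 → t=1.948, apex=4.745, x_land=55.880, impact vy=-9.741
  bounce: vy ← 0.48·9.741 = 4.676
Arc 3: start y=0.000, vy=4.676 → t=0.935, apex=1.093, x_land=66.270, impact vy=-4.676
  bounce: vy ← 0.48·4.676 = 2.244
Arc 4: start y=0.000, vy=2.244 → t=0.449, apex=0.252, x_land=71.257, impact vy=-2.244
  bounce: vy ← 0.48·2.244 = 1.077
Arc 5: start y=0.000, vy=1.077 → t=0.215, apex=0.058, x_land=73.651, impact vy=-1.077
  bounce: vy ← 0.48·1.077 = 0.517
Arc 6: start y=0.000, vy=0.517 → t=0.103, apex=0.013, x_land=74.800, impact vy=-0.517
  bounce: vy ← 0.48·0.517 = 0.248

1 3.081 20.594 34.235
2 1.948 4.745 55.880
3 0.935 1.093 66.270
4 0.449 0.252 71.257
5 0.215 0.058 73.651
6 0.103 0.013 74.800
final: 74.800 0.248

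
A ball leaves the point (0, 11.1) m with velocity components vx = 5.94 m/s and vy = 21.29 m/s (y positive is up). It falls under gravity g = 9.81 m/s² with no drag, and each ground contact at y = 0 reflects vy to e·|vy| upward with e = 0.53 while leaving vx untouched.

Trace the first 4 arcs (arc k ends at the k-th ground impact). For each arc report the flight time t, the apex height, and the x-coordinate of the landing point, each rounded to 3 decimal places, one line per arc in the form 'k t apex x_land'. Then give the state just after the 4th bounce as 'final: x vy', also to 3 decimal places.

1 4.811 34.202 28.577
2 2.799 9.607 45.203
3 1.484 2.699 54.015
4 0.786 0.758 58.685
final: 58.685 2.044

Arc 1: start y=11.100, vy=21.290 → t=4.811, apex=34.202, x_land=28.577, impact vy=-25.905
  bounce: vy ← 0.53·25.905 = 13.729
Arc 2: start y=0.000, vy=13.729 → t=2.799, apex=9.607, x_land=45.203, impact vy=-13.729
  bounce: vy ← 0.53·13.729 = 7.277
Arc 3: start y=0.000, vy=7.277 → t=1.484, apex=2.699, x_land=54.015, impact vy=-7.277
  bounce: vy ← 0.53·7.277 = 3.857
Arc 4: start y=0.000, vy=3.857 → t=0.786, apex=0.758, x_land=58.685, impact vy=-3.857
  bounce: vy ← 0.53·3.857 = 2.044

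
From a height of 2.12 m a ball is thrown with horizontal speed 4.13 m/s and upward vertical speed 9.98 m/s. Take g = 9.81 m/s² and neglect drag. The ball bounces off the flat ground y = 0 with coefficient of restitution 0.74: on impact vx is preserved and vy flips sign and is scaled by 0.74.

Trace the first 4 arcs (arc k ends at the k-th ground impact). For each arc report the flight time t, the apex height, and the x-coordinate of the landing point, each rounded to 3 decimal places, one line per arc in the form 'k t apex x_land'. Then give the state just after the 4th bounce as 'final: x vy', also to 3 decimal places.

1 2.229 7.196 9.204
2 1.793 3.941 16.608
3 1.327 2.158 22.087
4 0.982 1.182 26.141
final: 26.141 3.563

Arc 1: start y=2.120, vy=9.980 → t=2.229, apex=7.196, x_land=9.204, impact vy=-11.883
  bounce: vy ← 0.74·11.883 = 8.793
Arc 2: start y=0.000, vy=8.793 → t=1.793, apex=3.941, x_land=16.608, impact vy=-8.793
  bounce: vy ← 0.74·8.793 = 6.507
Arc 3: start y=0.000, vy=6.507 → t=1.327, apex=2.158, x_land=22.087, impact vy=-6.507
  bounce: vy ← 0.74·6.507 = 4.815
Arc 4: start y=0.000, vy=4.815 → t=0.982, apex=1.182, x_land=26.141, impact vy=-4.815
  bounce: vy ← 0.74·4.815 = 3.563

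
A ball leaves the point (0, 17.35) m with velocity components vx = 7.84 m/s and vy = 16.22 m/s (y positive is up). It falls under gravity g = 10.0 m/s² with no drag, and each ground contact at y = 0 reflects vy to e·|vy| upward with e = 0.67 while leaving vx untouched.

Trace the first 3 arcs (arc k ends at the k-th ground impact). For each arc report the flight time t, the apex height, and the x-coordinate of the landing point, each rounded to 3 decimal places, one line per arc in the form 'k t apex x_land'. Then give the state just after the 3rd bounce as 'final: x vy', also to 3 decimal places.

1 4.092 30.504 32.081
2 3.310 13.693 58.030
3 2.218 6.147 75.416
final: 75.416 7.429

Arc 1: start y=17.350, vy=16.220 → t=4.092, apex=30.504, x_land=32.081, impact vy=-24.700
  bounce: vy ← 0.67·24.700 = 16.549
Arc 2: start y=0.000, vy=16.549 → t=3.310, apex=13.693, x_land=58.030, impact vy=-16.549
  bounce: vy ← 0.67·16.549 = 11.088
Arc 3: start y=0.000, vy=11.088 → t=2.218, apex=6.147, x_land=75.416, impact vy=-11.088
  bounce: vy ← 0.67·11.088 = 7.429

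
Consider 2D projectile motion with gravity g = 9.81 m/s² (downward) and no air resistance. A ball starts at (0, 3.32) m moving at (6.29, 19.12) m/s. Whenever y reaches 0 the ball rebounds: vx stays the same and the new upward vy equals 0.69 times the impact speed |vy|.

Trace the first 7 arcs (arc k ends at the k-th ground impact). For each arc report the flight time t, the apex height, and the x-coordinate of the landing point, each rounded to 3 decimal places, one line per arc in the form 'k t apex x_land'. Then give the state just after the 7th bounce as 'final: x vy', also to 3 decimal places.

Arc 1: start y=3.320, vy=19.120 → t=4.065, apex=21.953, x_land=25.566, impact vy=-20.754
  bounce: vy ← 0.69·20.754 = 14.320
Arc 2: start y=0.000, vy=14.320 → t=2.919, apex=10.452, x_land=43.930, impact vy=-14.320
  bounce: vy ← 0.69·14.320 = 9.881
Arc 3: start y=0.000, vy=9.881 → t=2.014, apex=4.976, x_land=56.601, impact vy=-9.881
  bounce: vy ← 0.69·9.881 = 6.818
Arc 4: start y=0.000, vy=6.818 → t=1.390, apex=2.369, x_land=65.343, impact vy=-6.818
  bounce: vy ← 0.69·6.818 = 4.704
Arc 5: start y=0.000, vy=4.704 → t=0.959, apex=1.128, x_land=71.376, impact vy=-4.704
  bounce: vy ← 0.69·4.704 = 3.246
Arc 6: start y=0.000, vy=3.246 → t=0.662, apex=0.537, x_land=75.538, impact vy=-3.246
  bounce: vy ← 0.69·3.246 = 2.240
Arc 7: start y=0.000, vy=2.240 → t=0.457, apex=0.256, x_land=78.411, impact vy=-2.240
  bounce: vy ← 0.69·2.240 = 1.545

1 4.065 21.953 25.566
2 2.919 10.452 43.930
3 2.014 4.976 56.601
4 1.390 2.369 65.343
5 0.959 1.128 71.376
6 0.662 0.537 75.538
7 0.457 0.256 78.411
final: 78.411 1.545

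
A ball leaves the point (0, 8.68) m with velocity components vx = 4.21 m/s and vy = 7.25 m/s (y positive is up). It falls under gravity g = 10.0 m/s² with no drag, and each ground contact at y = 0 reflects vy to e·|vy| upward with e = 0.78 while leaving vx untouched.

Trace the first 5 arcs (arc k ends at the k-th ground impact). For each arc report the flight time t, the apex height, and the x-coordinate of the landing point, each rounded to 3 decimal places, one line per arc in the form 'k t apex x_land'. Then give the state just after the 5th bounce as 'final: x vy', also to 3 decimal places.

1 2.229 11.308 9.384
2 2.346 6.880 19.260
3 1.830 4.186 26.964
4 1.427 2.547 32.973
5 1.113 1.549 37.660
final: 37.660 4.342

Arc 1: start y=8.680, vy=7.250 → t=2.229, apex=11.308, x_land=9.384, impact vy=-15.039
  bounce: vy ← 0.78·15.039 = 11.730
Arc 2: start y=0.000, vy=11.730 → t=2.346, apex=6.880, x_land=19.260, impact vy=-11.730
  bounce: vy ← 0.78·11.730 = 9.150
Arc 3: start y=0.000, vy=9.150 → t=1.830, apex=4.186, x_land=26.964, impact vy=-9.150
  bounce: vy ← 0.78·9.150 = 7.137
Arc 4: start y=0.000, vy=7.137 → t=1.427, apex=2.547, x_land=32.973, impact vy=-7.137
  bounce: vy ← 0.78·7.137 = 5.567
Arc 5: start y=0.000, vy=5.567 → t=1.113, apex=1.549, x_land=37.660, impact vy=-5.567
  bounce: vy ← 0.78·5.567 = 4.342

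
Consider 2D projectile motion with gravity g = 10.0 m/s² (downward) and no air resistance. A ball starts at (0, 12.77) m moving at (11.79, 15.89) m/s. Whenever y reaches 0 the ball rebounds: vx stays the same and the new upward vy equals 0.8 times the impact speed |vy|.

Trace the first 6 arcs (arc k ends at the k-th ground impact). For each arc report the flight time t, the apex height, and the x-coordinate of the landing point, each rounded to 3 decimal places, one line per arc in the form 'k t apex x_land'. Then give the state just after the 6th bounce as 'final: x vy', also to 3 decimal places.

Arc 1: start y=12.770, vy=15.890 → t=3.843, apex=25.395, x_land=45.305, impact vy=-22.536
  bounce: vy ← 0.8·22.536 = 18.029
Arc 2: start y=0.000, vy=18.029 → t=3.606, apex=16.253, x_land=87.818, impact vy=-18.029
  bounce: vy ← 0.8·18.029 = 14.423
Arc 3: start y=0.000, vy=14.423 → t=2.885, apex=10.402, x_land=121.828, impact vy=-14.423
  bounce: vy ← 0.8·14.423 = 11.539
Arc 4: start y=0.000, vy=11.539 → t=2.308, apex=6.657, x_land=149.036, impact vy=-11.539
  bounce: vy ← 0.8·11.539 = 9.231
Arc 5: start y=0.000, vy=9.231 → t=1.846, apex=4.261, x_land=170.803, impact vy=-9.231
  bounce: vy ← 0.8·9.231 = 7.385
Arc 6: start y=0.000, vy=7.385 → t=1.477, apex=2.727, x_land=188.216, impact vy=-7.385
  bounce: vy ← 0.8·7.385 = 5.908

1 3.843 25.395 45.305
2 3.606 16.253 87.818
3 2.885 10.402 121.828
4 2.308 6.657 149.036
5 1.846 4.261 170.803
6 1.477 2.727 188.216
final: 188.216 5.908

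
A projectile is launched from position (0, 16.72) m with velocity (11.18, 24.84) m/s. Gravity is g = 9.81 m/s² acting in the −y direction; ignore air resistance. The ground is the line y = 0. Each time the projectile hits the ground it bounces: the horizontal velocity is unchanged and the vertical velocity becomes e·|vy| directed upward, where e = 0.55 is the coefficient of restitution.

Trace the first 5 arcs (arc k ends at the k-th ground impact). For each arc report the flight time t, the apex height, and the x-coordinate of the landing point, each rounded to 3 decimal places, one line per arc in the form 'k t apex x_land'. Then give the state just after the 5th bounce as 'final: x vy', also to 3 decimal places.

1 5.666 48.169 63.344
2 3.447 14.571 101.883
3 1.896 4.408 123.079
4 1.043 1.333 134.737
5 0.574 0.403 141.149
final: 141.149 1.547

Arc 1: start y=16.720, vy=24.840 → t=5.666, apex=48.169, x_land=63.344, impact vy=-30.742
  bounce: vy ← 0.55·30.742 = 16.908
Arc 2: start y=0.000, vy=16.908 → t=3.447, apex=14.571, x_land=101.883, impact vy=-16.908
  bounce: vy ← 0.55·16.908 = 9.299
Arc 3: start y=0.000, vy=9.299 → t=1.896, apex=4.408, x_land=123.079, impact vy=-9.299
  bounce: vy ← 0.55·9.299 = 5.115
Arc 4: start y=0.000, vy=5.115 → t=1.043, apex=1.333, x_land=134.737, impact vy=-5.115
  bounce: vy ← 0.55·5.115 = 2.813
Arc 5: start y=0.000, vy=2.813 → t=0.574, apex=0.403, x_land=141.149, impact vy=-2.813
  bounce: vy ← 0.55·2.813 = 1.547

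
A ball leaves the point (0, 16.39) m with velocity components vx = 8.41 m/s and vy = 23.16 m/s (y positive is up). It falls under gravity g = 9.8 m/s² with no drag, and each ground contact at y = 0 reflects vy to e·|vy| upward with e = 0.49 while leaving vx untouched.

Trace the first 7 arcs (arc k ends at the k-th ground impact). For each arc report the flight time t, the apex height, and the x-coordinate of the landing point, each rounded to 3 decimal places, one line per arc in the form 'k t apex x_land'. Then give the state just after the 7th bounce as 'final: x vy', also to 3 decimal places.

1 5.352 43.757 45.007
2 2.929 10.506 69.636
3 1.435 2.522 81.704
4 0.703 0.606 87.617
5 0.345 0.145 90.515
6 0.169 0.035 91.935
7 0.083 0.008 92.630
final: 92.630 0.199

Arc 1: start y=16.390, vy=23.160 → t=5.352, apex=43.757, x_land=45.007, impact vy=-29.285
  bounce: vy ← 0.49·29.285 = 14.350
Arc 2: start y=0.000, vy=14.350 → t=2.929, apex=10.506, x_land=69.636, impact vy=-14.350
  bounce: vy ← 0.49·14.350 = 7.031
Arc 3: start y=0.000, vy=7.031 → t=1.435, apex=2.522, x_land=81.704, impact vy=-7.031
  bounce: vy ← 0.49·7.031 = 3.445
Arc 4: start y=0.000, vy=3.445 → t=0.703, apex=0.606, x_land=87.617, impact vy=-3.445
  bounce: vy ← 0.49·3.445 = 1.688
Arc 5: start y=0.000, vy=1.688 → t=0.345, apex=0.145, x_land=90.515, impact vy=-1.688
  bounce: vy ← 0.49·1.688 = 0.827
Arc 6: start y=0.000, vy=0.827 → t=0.169, apex=0.035, x_land=91.935, impact vy=-0.827
  bounce: vy ← 0.49·0.827 = 0.405
Arc 7: start y=0.000, vy=0.405 → t=0.083, apex=0.008, x_land=92.630, impact vy=-0.405
  bounce: vy ← 0.49·0.405 = 0.199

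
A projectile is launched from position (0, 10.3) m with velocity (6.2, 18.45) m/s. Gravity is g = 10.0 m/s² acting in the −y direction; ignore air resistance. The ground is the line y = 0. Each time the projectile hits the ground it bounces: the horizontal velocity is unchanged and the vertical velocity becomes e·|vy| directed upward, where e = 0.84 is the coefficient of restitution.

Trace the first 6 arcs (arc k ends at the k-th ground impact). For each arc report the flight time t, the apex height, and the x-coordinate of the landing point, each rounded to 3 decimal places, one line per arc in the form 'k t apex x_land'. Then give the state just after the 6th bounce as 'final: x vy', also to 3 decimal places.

Arc 1: start y=10.300, vy=18.450 → t=4.183, apex=27.320, x_land=25.932, impact vy=-23.375
  bounce: vy ← 0.84·23.375 = 19.635
Arc 2: start y=0.000, vy=19.635 → t=3.927, apex=19.277, x_land=50.279, impact vy=-19.635
  bounce: vy ← 0.84·19.635 = 16.494
Arc 3: start y=0.000, vy=16.494 → t=3.299, apex=13.602, x_land=70.731, impact vy=-16.494
  bounce: vy ← 0.84·16.494 = 13.855
Arc 4: start y=0.000, vy=13.855 → t=2.771, apex=9.598, x_land=87.911, impact vy=-13.855
  bounce: vy ← 0.84·13.855 = 11.638
Arc 5: start y=0.000, vy=11.638 → t=2.328, apex=6.772, x_land=102.342, impact vy=-11.638
  bounce: vy ← 0.84·11.638 = 9.776
Arc 6: start y=0.000, vy=9.776 → t=1.955, apex=4.778, x_land=114.464, impact vy=-9.776
  bounce: vy ← 0.84·9.776 = 8.212

1 4.183 27.320 25.932
2 3.927 19.277 50.279
3 3.299 13.602 70.731
4 2.771 9.598 87.911
5 2.328 6.772 102.342
6 1.955 4.778 114.464
final: 114.464 8.212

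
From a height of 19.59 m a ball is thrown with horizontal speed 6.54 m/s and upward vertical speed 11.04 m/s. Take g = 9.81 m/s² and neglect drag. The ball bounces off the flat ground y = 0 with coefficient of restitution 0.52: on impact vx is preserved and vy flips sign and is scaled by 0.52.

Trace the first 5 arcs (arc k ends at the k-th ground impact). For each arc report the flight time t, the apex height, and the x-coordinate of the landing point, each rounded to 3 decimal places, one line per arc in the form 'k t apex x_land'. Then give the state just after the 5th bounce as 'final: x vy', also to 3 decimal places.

1 3.419 25.802 22.360
2 2.385 6.977 37.960
3 1.240 1.887 46.072
4 0.645 0.510 50.290
5 0.335 0.138 52.483
final: 52.483 0.855

Arc 1: start y=19.590, vy=11.040 → t=3.419, apex=25.802, x_land=22.360, impact vy=-22.500
  bounce: vy ← 0.52·22.500 = 11.700
Arc 2: start y=0.000, vy=11.700 → t=2.385, apex=6.977, x_land=37.960, impact vy=-11.700
  bounce: vy ← 0.52·11.700 = 6.084
Arc 3: start y=0.000, vy=6.084 → t=1.240, apex=1.887, x_land=46.072, impact vy=-6.084
  bounce: vy ← 0.52·6.084 = 3.164
Arc 4: start y=0.000, vy=3.164 → t=0.645, apex=0.510, x_land=50.290, impact vy=-3.164
  bounce: vy ← 0.52·3.164 = 1.645
Arc 5: start y=0.000, vy=1.645 → t=0.335, apex=0.138, x_land=52.483, impact vy=-1.645
  bounce: vy ← 0.52·1.645 = 0.855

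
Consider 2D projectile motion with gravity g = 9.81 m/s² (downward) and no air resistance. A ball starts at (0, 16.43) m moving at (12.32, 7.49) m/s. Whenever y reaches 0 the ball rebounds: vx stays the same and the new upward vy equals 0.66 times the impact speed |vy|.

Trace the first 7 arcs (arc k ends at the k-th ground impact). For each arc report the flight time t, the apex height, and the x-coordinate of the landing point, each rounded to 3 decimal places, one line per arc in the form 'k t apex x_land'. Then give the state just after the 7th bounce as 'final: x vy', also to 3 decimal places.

Arc 1: start y=16.430, vy=7.490 → t=2.747, apex=19.289, x_land=33.838, impact vy=-19.454
  bounce: vy ← 0.66·19.454 = 12.840
Arc 2: start y=0.000, vy=12.840 → t=2.618, apex=8.402, x_land=66.087, impact vy=-12.840
  bounce: vy ← 0.66·12.840 = 8.474
Arc 3: start y=0.000, vy=8.474 → t=1.728, apex=3.660, x_land=87.372, impact vy=-8.474
  bounce: vy ← 0.66·8.474 = 5.593
Arc 4: start y=0.000, vy=5.593 → t=1.140, apex=1.594, x_land=101.420, impact vy=-5.593
  bounce: vy ← 0.66·5.593 = 3.691
Arc 5: start y=0.000, vy=3.691 → t=0.753, apex=0.694, x_land=110.692, impact vy=-3.691
  bounce: vy ← 0.66·3.691 = 2.436
Arc 6: start y=0.000, vy=2.436 → t=0.497, apex=0.303, x_land=116.811, impact vy=-2.436
  bounce: vy ← 0.66·2.436 = 1.608
Arc 7: start y=0.000, vy=1.608 → t=0.328, apex=0.132, x_land=120.850, impact vy=-1.608
  bounce: vy ← 0.66·1.608 = 1.061

1 2.747 19.289 33.838
2 2.618 8.402 66.087
3 1.728 3.660 87.372
4 1.140 1.594 101.420
5 0.753 0.694 110.692
6 0.497 0.303 116.811
7 0.328 0.132 120.850
final: 120.850 1.061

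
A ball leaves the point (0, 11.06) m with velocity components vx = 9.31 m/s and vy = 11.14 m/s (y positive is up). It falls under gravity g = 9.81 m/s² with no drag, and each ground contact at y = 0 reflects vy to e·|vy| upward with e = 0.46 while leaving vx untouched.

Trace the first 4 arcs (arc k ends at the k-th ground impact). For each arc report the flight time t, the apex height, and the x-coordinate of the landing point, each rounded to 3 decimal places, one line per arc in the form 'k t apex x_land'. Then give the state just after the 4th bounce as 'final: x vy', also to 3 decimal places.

1 3.018 17.385 28.100
2 1.732 3.679 44.225
3 0.797 0.778 51.643
4 0.366 0.165 55.055
final: 55.055 0.827

Arc 1: start y=11.060, vy=11.140 → t=3.018, apex=17.385, x_land=28.100, impact vy=-18.469
  bounce: vy ← 0.46·18.469 = 8.496
Arc 2: start y=0.000, vy=8.496 → t=1.732, apex=3.679, x_land=44.225, impact vy=-8.496
  bounce: vy ← 0.46·8.496 = 3.908
Arc 3: start y=0.000, vy=3.908 → t=0.797, apex=0.778, x_land=51.643, impact vy=-3.908
  bounce: vy ← 0.46·3.908 = 1.798
Arc 4: start y=0.000, vy=1.798 → t=0.366, apex=0.165, x_land=55.055, impact vy=-1.798
  bounce: vy ← 0.46·1.798 = 0.827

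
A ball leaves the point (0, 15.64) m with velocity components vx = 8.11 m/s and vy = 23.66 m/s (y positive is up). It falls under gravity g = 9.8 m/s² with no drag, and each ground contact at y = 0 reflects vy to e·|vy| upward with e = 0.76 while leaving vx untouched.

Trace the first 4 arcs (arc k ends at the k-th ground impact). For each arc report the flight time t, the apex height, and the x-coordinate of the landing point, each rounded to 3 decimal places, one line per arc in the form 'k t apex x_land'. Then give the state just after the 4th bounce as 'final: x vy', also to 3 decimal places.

Arc 1: start y=15.640, vy=23.660 → t=5.418, apex=44.201, x_land=43.938, impact vy=-29.434
  bounce: vy ← 0.76·29.434 = 22.370
Arc 2: start y=0.000, vy=22.370 → t=4.565, apex=25.530, x_land=80.962, impact vy=-22.370
  bounce: vy ← 0.76·22.370 = 17.001
Arc 3: start y=0.000, vy=17.001 → t=3.470, apex=14.746, x_land=109.100, impact vy=-17.001
  bounce: vy ← 0.76·17.001 = 12.921
Arc 4: start y=0.000, vy=12.921 → t=2.637, apex=8.518, x_land=130.485, impact vy=-12.921
  bounce: vy ← 0.76·12.921 = 9.820

1 5.418 44.201 43.938
2 4.565 25.530 80.962
3 3.470 14.746 109.100
4 2.637 8.518 130.485
final: 130.485 9.820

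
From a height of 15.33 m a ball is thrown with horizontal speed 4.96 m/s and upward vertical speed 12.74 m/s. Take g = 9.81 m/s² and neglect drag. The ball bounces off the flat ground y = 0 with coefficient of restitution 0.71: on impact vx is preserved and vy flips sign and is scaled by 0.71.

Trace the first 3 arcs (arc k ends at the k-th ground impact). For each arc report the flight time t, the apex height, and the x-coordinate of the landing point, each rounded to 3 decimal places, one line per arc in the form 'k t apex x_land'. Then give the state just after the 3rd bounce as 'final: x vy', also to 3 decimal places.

1 3.492 23.603 17.322
2 3.115 11.898 32.772
3 2.212 5.998 43.741
final: 43.741 7.702

Arc 1: start y=15.330, vy=12.740 → t=3.492, apex=23.603, x_land=17.322, impact vy=-21.519
  bounce: vy ← 0.71·21.519 = 15.279
Arc 2: start y=0.000, vy=15.279 → t=3.115, apex=11.898, x_land=32.772, impact vy=-15.279
  bounce: vy ← 0.71·15.279 = 10.848
Arc 3: start y=0.000, vy=10.848 → t=2.212, apex=5.998, x_land=43.741, impact vy=-10.848
  bounce: vy ← 0.71·10.848 = 7.702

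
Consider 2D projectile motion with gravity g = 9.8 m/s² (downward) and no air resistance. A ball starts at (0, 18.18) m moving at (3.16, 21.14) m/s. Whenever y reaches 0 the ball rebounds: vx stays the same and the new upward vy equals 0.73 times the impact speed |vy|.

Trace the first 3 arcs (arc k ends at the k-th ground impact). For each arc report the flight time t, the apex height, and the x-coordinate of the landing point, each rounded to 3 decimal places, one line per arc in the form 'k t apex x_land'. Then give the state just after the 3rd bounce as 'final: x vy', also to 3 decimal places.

1 5.049 40.981 15.955
2 4.222 21.839 29.298
3 3.082 11.638 39.037
final: 39.037 11.025

Arc 1: start y=18.180, vy=21.140 → t=5.049, apex=40.981, x_land=15.955, impact vy=-28.341
  bounce: vy ← 0.73·28.341 = 20.689
Arc 2: start y=0.000, vy=20.689 → t=4.222, apex=21.839, x_land=29.298, impact vy=-20.689
  bounce: vy ← 0.73·20.689 = 15.103
Arc 3: start y=0.000, vy=15.103 → t=3.082, apex=11.638, x_land=39.037, impact vy=-15.103
  bounce: vy ← 0.73·15.103 = 11.025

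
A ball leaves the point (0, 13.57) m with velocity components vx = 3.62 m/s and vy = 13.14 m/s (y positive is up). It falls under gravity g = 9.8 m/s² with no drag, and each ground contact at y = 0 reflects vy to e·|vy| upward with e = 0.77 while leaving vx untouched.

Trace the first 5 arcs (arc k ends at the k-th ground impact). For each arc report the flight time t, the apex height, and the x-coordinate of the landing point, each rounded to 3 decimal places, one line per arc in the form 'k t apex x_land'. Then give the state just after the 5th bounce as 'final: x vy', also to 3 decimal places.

Arc 1: start y=13.570, vy=13.140 → t=3.478, apex=22.379, x_land=12.590, impact vy=-20.944
  bounce: vy ← 0.77·20.944 = 16.127
Arc 2: start y=0.000, vy=16.127 → t=3.291, apex=13.269, x_land=24.504, impact vy=-16.127
  bounce: vy ← 0.77·16.127 = 12.417
Arc 3: start y=0.000, vy=12.417 → t=2.534, apex=7.867, x_land=33.678, impact vy=-12.417
  bounce: vy ← 0.77·12.417 = 9.561
Arc 4: start y=0.000, vy=9.561 → t=1.951, apex=4.664, x_land=40.741, impact vy=-9.561
  bounce: vy ← 0.77·9.561 = 7.362
Arc 5: start y=0.000, vy=7.362 → t=1.503, apex=2.765, x_land=46.180, impact vy=-7.362
  bounce: vy ← 0.77·7.362 = 5.669

1 3.478 22.379 12.590
2 3.291 13.269 24.504
3 2.534 7.867 33.678
4 1.951 4.664 40.741
5 1.503 2.765 46.180
final: 46.180 5.669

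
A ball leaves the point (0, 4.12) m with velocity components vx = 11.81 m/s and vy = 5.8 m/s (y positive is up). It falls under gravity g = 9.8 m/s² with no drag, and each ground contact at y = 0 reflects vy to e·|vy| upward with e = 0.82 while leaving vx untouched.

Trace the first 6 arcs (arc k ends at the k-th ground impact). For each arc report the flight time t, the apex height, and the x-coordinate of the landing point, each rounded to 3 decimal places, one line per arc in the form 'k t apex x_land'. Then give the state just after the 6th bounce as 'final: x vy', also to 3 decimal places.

Arc 1: start y=4.120, vy=5.800 → t=1.683, apex=5.836, x_land=19.879, impact vy=-10.695
  bounce: vy ← 0.82·10.695 = 8.770
Arc 2: start y=0.000, vy=8.770 → t=1.790, apex=3.924, x_land=41.017, impact vy=-8.770
  bounce: vy ← 0.82·8.770 = 7.192
Arc 3: start y=0.000, vy=7.192 → t=1.468, apex=2.639, x_land=58.350, impact vy=-7.192
  bounce: vy ← 0.82·7.192 = 5.897
Arc 4: start y=0.000, vy=5.897 → t=1.203, apex=1.774, x_land=72.563, impact vy=-5.897
  bounce: vy ← 0.82·5.897 = 4.836
Arc 5: start y=0.000, vy=4.836 → t=0.987, apex=1.193, x_land=84.218, impact vy=-4.836
  bounce: vy ← 0.82·4.836 = 3.965
Arc 6: start y=0.000, vy=3.965 → t=0.809, apex=0.802, x_land=93.775, impact vy=-3.965
  bounce: vy ← 0.82·3.965 = 3.251

1 1.683 5.836 19.879
2 1.790 3.924 41.017
3 1.468 2.639 58.350
4 1.203 1.774 72.563
5 0.987 1.193 84.218
6 0.809 0.802 93.775
final: 93.775 3.251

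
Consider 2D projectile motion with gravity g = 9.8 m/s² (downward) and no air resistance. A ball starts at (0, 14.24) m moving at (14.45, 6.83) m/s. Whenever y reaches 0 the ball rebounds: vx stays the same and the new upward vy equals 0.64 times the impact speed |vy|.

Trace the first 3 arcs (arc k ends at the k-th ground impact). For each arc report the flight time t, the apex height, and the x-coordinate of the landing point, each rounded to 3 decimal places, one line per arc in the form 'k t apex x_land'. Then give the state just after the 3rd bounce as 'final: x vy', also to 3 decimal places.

1 2.539 16.620 36.683
2 2.357 6.808 70.747
3 1.509 2.788 92.548
final: 92.548 4.731

Arc 1: start y=14.240, vy=6.830 → t=2.539, apex=16.620, x_land=36.683, impact vy=-18.049
  bounce: vy ← 0.64·18.049 = 11.551
Arc 2: start y=0.000, vy=11.551 → t=2.357, apex=6.808, x_land=70.747, impact vy=-11.551
  bounce: vy ← 0.64·11.551 = 7.393
Arc 3: start y=0.000, vy=7.393 → t=1.509, apex=2.788, x_land=92.548, impact vy=-7.393
  bounce: vy ← 0.64·7.393 = 4.731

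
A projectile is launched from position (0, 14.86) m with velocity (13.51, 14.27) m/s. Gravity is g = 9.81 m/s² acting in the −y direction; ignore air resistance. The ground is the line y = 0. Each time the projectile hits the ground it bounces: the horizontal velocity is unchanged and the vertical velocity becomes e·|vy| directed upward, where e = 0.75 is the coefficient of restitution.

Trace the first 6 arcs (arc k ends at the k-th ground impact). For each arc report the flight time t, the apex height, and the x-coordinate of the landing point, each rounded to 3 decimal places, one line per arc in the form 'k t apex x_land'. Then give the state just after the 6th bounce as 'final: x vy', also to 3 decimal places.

Arc 1: start y=14.860, vy=14.270 → t=3.723, apex=25.239, x_land=50.298, impact vy=-22.253
  bounce: vy ← 0.75·22.253 = 16.690
Arc 2: start y=0.000, vy=16.690 → t=3.403, apex=14.197, x_land=96.267, impact vy=-16.690
  bounce: vy ← 0.75·16.690 = 12.517
Arc 3: start y=0.000, vy=12.517 → t=2.552, apex=7.986, x_land=130.743, impact vy=-12.517
  bounce: vy ← 0.75·12.517 = 9.388
Arc 4: start y=0.000, vy=9.388 → t=1.914, apex=4.492, x_land=156.600, impact vy=-9.388
  bounce: vy ← 0.75·9.388 = 7.041
Arc 5: start y=0.000, vy=7.041 → t=1.435, apex=2.527, x_land=175.993, impact vy=-7.041
  bounce: vy ← 0.75·7.041 = 5.281
Arc 6: start y=0.000, vy=5.281 → t=1.077, apex=1.421, x_land=190.538, impact vy=-5.281
  bounce: vy ← 0.75·5.281 = 3.961

1 3.723 25.239 50.298
2 3.403 14.197 96.267
3 2.552 7.986 130.743
4 1.914 4.492 156.600
5 1.435 2.527 175.993
6 1.077 1.421 190.538
final: 190.538 3.961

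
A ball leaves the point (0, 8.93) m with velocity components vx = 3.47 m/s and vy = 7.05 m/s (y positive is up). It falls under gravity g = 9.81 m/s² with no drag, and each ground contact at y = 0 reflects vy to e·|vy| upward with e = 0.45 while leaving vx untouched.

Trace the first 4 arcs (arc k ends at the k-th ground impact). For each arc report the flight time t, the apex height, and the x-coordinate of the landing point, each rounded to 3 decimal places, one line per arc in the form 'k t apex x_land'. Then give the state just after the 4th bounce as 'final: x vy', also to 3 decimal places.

Arc 1: start y=8.930, vy=7.050 → t=2.247, apex=11.463, x_land=7.798, impact vy=-14.997
  bounce: vy ← 0.45·14.997 = 6.749
Arc 2: start y=0.000, vy=6.749 → t=1.376, apex=2.321, x_land=12.573, impact vy=-6.749
  bounce: vy ← 0.45·6.749 = 3.037
Arc 3: start y=0.000, vy=3.037 → t=0.619, apex=0.470, x_land=14.721, impact vy=-3.037
  bounce: vy ← 0.45·3.037 = 1.367
Arc 4: start y=0.000, vy=1.367 → t=0.279, apex=0.095, x_land=15.688, impact vy=-1.367
  bounce: vy ← 0.45·1.367 = 0.615

1 2.247 11.463 7.798
2 1.376 2.321 12.573
3 0.619 0.470 14.721
4 0.279 0.095 15.688
final: 15.688 0.615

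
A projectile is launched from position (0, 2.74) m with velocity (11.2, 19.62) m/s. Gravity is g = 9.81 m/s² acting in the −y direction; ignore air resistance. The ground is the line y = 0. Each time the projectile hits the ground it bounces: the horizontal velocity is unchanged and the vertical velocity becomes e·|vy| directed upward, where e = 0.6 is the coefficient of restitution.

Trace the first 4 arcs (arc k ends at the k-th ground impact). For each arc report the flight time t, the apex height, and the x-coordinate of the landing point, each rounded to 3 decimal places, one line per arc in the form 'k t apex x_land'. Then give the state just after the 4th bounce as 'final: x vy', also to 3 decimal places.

1 4.135 22.360 46.313
2 2.562 8.050 75.009
3 1.537 2.898 92.226
4 0.922 1.043 102.556
final: 102.556 2.715

Arc 1: start y=2.740, vy=19.620 → t=4.135, apex=22.360, x_land=46.313, impact vy=-20.945
  bounce: vy ← 0.6·20.945 = 12.567
Arc 2: start y=0.000, vy=12.567 → t=2.562, apex=8.050, x_land=75.009, impact vy=-12.567
  bounce: vy ← 0.6·12.567 = 7.540
Arc 3: start y=0.000, vy=7.540 → t=1.537, apex=2.898, x_land=92.226, impact vy=-7.540
  bounce: vy ← 0.6·7.540 = 4.524
Arc 4: start y=0.000, vy=4.524 → t=0.922, apex=1.043, x_land=102.556, impact vy=-4.524
  bounce: vy ← 0.6·4.524 = 2.715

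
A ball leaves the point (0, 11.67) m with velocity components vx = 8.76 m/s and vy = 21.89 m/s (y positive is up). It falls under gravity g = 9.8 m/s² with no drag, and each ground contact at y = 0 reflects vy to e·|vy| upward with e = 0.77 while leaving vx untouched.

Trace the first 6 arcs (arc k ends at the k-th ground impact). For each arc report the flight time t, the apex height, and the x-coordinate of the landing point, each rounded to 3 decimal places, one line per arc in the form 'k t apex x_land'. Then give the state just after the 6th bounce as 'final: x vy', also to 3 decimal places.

Arc 1: start y=11.670, vy=21.890 → t=4.949, apex=36.118, x_land=43.350, impact vy=-26.606
  bounce: vy ← 0.77·26.606 = 20.487
Arc 2: start y=0.000, vy=20.487 → t=4.181, apex=21.414, x_land=79.976, impact vy=-20.487
  bounce: vy ← 0.77·20.487 = 15.775
Arc 3: start y=0.000, vy=15.775 → t=3.219, apex=12.696, x_land=108.177, impact vy=-15.775
  bounce: vy ← 0.77·15.775 = 12.147
Arc 4: start y=0.000, vy=12.147 → t=2.479, apex=7.528, x_land=129.893, impact vy=-12.147
  bounce: vy ← 0.77·12.147 = 9.353
Arc 5: start y=0.000, vy=9.353 → t=1.909, apex=4.463, x_land=146.614, impact vy=-9.353
  bounce: vy ← 0.77·9.353 = 7.202
Arc 6: start y=0.000, vy=7.202 → t=1.470, apex=2.646, x_land=159.489, impact vy=-7.202
  bounce: vy ← 0.77·7.202 = 5.545

1 4.949 36.118 43.350
2 4.181 21.414 79.976
3 3.219 12.696 108.177
4 2.479 7.528 129.893
5 1.909 4.463 146.614
6 1.470 2.646 159.489
final: 159.489 5.545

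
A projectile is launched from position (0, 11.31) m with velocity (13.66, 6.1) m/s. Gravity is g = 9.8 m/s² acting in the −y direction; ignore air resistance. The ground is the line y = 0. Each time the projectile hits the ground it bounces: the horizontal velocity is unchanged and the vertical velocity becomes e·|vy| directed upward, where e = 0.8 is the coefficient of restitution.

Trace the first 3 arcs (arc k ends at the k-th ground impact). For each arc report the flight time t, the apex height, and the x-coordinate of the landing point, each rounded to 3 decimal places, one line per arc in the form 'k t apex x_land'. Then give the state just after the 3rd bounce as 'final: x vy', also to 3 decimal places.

1 2.264 13.208 30.930
2 2.627 8.453 66.814
3 2.102 5.410 95.521
final: 95.521 8.238

Arc 1: start y=11.310, vy=6.100 → t=2.264, apex=13.208, x_land=30.930, impact vy=-16.090
  bounce: vy ← 0.8·16.090 = 12.872
Arc 2: start y=0.000, vy=12.872 → t=2.627, apex=8.453, x_land=66.814, impact vy=-12.872
  bounce: vy ← 0.8·12.872 = 10.298
Arc 3: start y=0.000, vy=10.298 → t=2.102, apex=5.410, x_land=95.521, impact vy=-10.298
  bounce: vy ← 0.8·10.298 = 8.238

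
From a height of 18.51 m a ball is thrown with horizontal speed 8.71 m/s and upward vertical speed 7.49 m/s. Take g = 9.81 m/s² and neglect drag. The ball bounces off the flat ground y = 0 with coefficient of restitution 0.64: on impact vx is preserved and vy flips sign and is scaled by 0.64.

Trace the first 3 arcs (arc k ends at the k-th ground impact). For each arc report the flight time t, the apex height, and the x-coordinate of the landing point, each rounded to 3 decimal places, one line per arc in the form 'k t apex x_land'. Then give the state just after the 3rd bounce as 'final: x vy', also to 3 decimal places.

1 2.851 21.369 24.830
2 2.672 8.753 48.101
3 1.710 3.585 62.994
final: 62.994 5.368

Arc 1: start y=18.510, vy=7.490 → t=2.851, apex=21.369, x_land=24.830, impact vy=-20.476
  bounce: vy ← 0.64·20.476 = 13.105
Arc 2: start y=0.000, vy=13.105 → t=2.672, apex=8.753, x_land=48.101, impact vy=-13.105
  bounce: vy ← 0.64·13.105 = 8.387
Arc 3: start y=0.000, vy=8.387 → t=1.710, apex=3.585, x_land=62.994, impact vy=-8.387
  bounce: vy ← 0.64·8.387 = 5.368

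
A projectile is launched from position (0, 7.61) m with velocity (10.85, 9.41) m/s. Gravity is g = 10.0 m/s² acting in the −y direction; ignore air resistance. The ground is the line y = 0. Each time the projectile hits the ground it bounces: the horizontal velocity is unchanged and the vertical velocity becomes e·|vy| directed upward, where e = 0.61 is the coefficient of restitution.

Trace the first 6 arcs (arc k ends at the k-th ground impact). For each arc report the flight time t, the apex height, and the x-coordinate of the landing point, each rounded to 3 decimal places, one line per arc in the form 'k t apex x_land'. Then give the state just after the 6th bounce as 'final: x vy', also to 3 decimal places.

Arc 1: start y=7.610, vy=9.410 → t=2.493, apex=12.037, x_land=27.045, impact vy=-15.516
  bounce: vy ← 0.61·15.516 = 9.465
Arc 2: start y=0.000, vy=9.465 → t=1.893, apex=4.479, x_land=47.583, impact vy=-9.465
  bounce: vy ← 0.61·9.465 = 5.774
Arc 3: start y=0.000, vy=5.774 → t=1.155, apex=1.667, x_land=60.112, impact vy=-5.774
  bounce: vy ← 0.61·5.774 = 3.522
Arc 4: start y=0.000, vy=3.522 → t=0.704, apex=0.620, x_land=67.754, impact vy=-3.522
  bounce: vy ← 0.61·3.522 = 2.148
Arc 5: start y=0.000, vy=2.148 → t=0.430, apex=0.231, x_land=72.416, impact vy=-2.148
  bounce: vy ← 0.61·2.148 = 1.310
Arc 6: start y=0.000, vy=1.310 → t=0.262, apex=0.086, x_land=75.260, impact vy=-1.310
  bounce: vy ← 0.61·1.310 = 0.799

1 2.493 12.037 27.045
2 1.893 4.479 47.583
3 1.155 1.667 60.112
4 0.704 0.620 67.754
5 0.430 0.231 72.416
6 0.262 0.086 75.260
final: 75.260 0.799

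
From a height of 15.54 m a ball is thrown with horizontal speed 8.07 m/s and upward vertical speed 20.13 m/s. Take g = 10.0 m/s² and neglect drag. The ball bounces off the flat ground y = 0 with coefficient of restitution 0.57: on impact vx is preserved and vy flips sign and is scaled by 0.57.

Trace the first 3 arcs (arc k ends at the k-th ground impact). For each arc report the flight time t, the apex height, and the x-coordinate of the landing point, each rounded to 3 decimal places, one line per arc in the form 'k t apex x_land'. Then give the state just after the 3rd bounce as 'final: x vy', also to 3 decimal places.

1 4.689 35.801 37.839
2 3.050 11.632 62.456
3 1.739 3.779 76.488
final: 76.488 4.955

Arc 1: start y=15.540, vy=20.130 → t=4.689, apex=35.801, x_land=37.839, impact vy=-26.758
  bounce: vy ← 0.57·26.758 = 15.252
Arc 2: start y=0.000, vy=15.252 → t=3.050, apex=11.632, x_land=62.456, impact vy=-15.252
  bounce: vy ← 0.57·15.252 = 8.694
Arc 3: start y=0.000, vy=8.694 → t=1.739, apex=3.779, x_land=76.488, impact vy=-8.694
  bounce: vy ← 0.57·8.694 = 4.955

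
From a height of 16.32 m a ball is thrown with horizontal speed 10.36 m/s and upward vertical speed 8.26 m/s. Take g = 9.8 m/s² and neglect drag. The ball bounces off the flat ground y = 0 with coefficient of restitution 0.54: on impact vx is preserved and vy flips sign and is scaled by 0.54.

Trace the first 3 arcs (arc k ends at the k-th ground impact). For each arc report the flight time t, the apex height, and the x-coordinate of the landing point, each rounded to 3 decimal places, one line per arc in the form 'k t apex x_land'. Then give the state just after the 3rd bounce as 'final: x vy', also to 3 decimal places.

1 2.853 19.801 29.558
2 2.171 5.774 52.050
3 1.172 1.684 64.196
final: 64.196 3.102

Arc 1: start y=16.320, vy=8.260 → t=2.853, apex=19.801, x_land=29.558, impact vy=-19.700
  bounce: vy ← 0.54·19.700 = 10.638
Arc 2: start y=0.000, vy=10.638 → t=2.171, apex=5.774, x_land=52.050, impact vy=-10.638
  bounce: vy ← 0.54·10.638 = 5.745
Arc 3: start y=0.000, vy=5.745 → t=1.172, apex=1.684, x_land=64.196, impact vy=-5.745
  bounce: vy ← 0.54·5.745 = 3.102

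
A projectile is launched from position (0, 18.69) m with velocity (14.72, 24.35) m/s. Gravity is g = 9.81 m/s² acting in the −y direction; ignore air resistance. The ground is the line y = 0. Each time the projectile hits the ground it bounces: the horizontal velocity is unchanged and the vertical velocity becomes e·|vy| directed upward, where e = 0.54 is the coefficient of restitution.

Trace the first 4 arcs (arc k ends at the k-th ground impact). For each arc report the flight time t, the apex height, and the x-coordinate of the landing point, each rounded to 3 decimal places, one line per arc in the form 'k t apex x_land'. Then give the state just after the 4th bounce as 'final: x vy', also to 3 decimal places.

Arc 1: start y=18.690, vy=24.350 → t=5.640, apex=48.910, x_land=83.020, impact vy=-30.978
  bounce: vy ← 0.54·30.978 = 16.728
Arc 2: start y=0.000, vy=16.728 → t=3.410, apex=14.262, x_land=133.221, impact vy=-16.728
  bounce: vy ← 0.54·16.728 = 9.033
Arc 3: start y=0.000, vy=9.033 → t=1.842, apex=4.159, x_land=160.329, impact vy=-9.033
  bounce: vy ← 0.54·9.033 = 4.878
Arc 4: start y=0.000, vy=4.878 → t=0.994, apex=1.213, x_land=174.968, impact vy=-4.878
  bounce: vy ← 0.54·4.878 = 2.634

1 5.640 48.910 83.020
2 3.410 14.262 133.221
3 1.842 4.159 160.329
4 0.994 1.213 174.968
final: 174.968 2.634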